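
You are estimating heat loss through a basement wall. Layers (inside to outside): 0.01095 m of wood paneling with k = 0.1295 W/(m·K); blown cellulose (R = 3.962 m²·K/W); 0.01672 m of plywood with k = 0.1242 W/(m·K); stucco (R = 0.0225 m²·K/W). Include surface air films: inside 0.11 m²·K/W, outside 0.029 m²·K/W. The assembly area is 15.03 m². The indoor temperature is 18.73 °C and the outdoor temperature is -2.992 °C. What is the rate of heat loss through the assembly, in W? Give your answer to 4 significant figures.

75.18 W

0.01095/0.1295 = 0.084556
0.01672/0.1242 = 0.13462
R_total = 0.11 + 0.084556 + 3.962 + 0.13462 + 0.0225 + 0.029 = 4.3427 m²·K/W
Q = A·ΔT/R = 15.03 × (18.73 − (-2.992)) / 4.3427 = 75.18 W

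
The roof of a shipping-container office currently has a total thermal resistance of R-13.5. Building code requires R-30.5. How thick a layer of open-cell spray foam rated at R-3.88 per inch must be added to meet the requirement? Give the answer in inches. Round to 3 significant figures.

4.38 in

ΔR = 30.5 − 13.5 = 17 ft²·°F·h/BTU
L = ΔR / (R/in) = 17/3.88 = 4.381 in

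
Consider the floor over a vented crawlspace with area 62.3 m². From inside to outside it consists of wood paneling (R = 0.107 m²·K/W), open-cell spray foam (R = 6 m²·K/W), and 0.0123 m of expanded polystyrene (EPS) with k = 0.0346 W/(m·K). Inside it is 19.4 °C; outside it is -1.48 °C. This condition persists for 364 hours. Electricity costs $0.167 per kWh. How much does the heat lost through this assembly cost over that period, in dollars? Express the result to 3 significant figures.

0.0123/0.0346 = 0.3555
R_total = 0.107 + 6 + 0.3555 = 6.462 m²·K/W
Q = 62.3 × (19.4 − (-1.48)) / 6.462 = 201.3 W
E = 201.3 W × 364 h / 1000 = 73.27 kWh
Cost = 73.27 × 0.167 = $12.24

12.2 dollars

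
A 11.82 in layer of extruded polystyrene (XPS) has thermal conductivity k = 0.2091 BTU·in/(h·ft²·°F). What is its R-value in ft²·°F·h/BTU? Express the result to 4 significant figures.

R = L/k = 11.82/0.2091 = 56.528 ft²·°F·h/BTU

56.53 ft²·°F·h/BTU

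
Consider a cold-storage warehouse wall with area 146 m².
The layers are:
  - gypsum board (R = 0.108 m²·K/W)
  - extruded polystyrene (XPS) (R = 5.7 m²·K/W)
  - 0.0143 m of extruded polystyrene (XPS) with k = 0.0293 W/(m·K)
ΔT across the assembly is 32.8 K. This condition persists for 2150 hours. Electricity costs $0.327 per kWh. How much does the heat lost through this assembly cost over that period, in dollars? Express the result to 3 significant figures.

0.0143/0.0293 = 0.4881
R_total = 0.108 + 5.7 + 0.4881 = 6.296 m²·K/W
Q = 146 × 32.8 / 6.296 = 760.6 W
E = 760.6 W × 2150 h / 1000 = 1635 kWh
Cost = 1635 × 0.327 = $534.7

535 dollars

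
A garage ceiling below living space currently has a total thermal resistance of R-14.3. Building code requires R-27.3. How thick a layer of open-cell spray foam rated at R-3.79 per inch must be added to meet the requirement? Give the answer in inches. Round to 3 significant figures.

ΔR = 27.3 − 14.3 = 13 ft²·°F·h/BTU
L = ΔR / (R/in) = 13/3.79 = 3.43 in

3.43 in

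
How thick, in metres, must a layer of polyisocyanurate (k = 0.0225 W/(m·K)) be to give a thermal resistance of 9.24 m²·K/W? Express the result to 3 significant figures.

L = R·k = 9.24 × 0.0225 = 0.2079 m

0.208 m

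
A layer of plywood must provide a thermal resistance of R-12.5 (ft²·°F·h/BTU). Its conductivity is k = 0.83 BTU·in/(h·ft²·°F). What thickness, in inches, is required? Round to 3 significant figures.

L = R × k = 12.5 × 0.83 = 10.38 in

10.4 in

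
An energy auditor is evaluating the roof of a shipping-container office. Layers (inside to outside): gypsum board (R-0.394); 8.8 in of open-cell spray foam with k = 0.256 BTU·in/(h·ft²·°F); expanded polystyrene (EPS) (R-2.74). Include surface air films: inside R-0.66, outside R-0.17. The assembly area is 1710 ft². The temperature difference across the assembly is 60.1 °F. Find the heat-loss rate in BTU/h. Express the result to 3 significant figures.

8.8/0.256 = 34.38
R_total = 0.66 + 0.394 + 34.38 + 2.74 + 0.17 = 38.34 ft²·°F·h/BTU
Q = A·ΔT/R = 1710 × 60.1 / 38.34 = 2681 BTU/h

2680 BTU/h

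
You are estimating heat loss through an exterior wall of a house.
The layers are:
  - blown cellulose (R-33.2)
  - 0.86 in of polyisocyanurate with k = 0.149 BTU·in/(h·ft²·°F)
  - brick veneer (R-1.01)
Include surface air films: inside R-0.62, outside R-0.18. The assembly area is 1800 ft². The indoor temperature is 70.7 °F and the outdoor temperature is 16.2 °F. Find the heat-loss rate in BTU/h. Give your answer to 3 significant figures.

2410 BTU/h

0.86/0.149 = 5.772
R_total = 0.62 + 33.2 + 5.772 + 1.01 + 0.18 = 40.78 ft²·°F·h/BTU
Q = A·ΔT/R = 1800 × (70.7 − 16.2) / 40.78 = 2405 BTU/h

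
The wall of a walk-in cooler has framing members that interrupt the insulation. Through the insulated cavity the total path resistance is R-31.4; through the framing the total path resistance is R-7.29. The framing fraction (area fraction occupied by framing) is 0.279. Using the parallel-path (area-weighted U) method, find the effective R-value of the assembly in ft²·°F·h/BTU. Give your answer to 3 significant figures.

U_eff = 0.721/31.4 + 0.279/7.29 = 0.02296 + 0.03827 = 0.06123
R_eff = 1/U_eff = 16.33 ft²·°F·h/BTU

16.3 ft²·°F·h/BTU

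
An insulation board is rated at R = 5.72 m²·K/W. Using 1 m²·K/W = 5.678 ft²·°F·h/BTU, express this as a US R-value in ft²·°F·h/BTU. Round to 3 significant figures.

32.5 ft²·°F·h/BTU

R_US = 5.72 × 5.678 = 32.48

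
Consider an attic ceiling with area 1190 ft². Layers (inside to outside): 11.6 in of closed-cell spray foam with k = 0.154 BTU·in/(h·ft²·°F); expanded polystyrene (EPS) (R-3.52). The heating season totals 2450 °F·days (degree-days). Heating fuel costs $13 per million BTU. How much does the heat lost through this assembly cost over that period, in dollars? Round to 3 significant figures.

11.6/0.154 = 75.32
R_total = 75.32 + 3.52 = 78.84 ft²·°F·h/BTU
E = A × HDD × 24 / R = 1190 × 2450 × 24 / 78.84 = 887500 BTU
Cost = 887500/10⁶ × 13 = $11.54

11.5 dollars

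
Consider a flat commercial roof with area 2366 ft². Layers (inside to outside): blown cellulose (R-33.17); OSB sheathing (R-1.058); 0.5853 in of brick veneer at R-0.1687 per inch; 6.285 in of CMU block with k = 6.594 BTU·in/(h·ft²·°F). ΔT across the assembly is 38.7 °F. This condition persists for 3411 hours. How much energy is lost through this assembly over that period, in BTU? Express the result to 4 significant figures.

8853000 BTU

0.5853 × 0.1687 = 0.09874
6.285/6.594 = 0.95314
R_total = 33.17 + 1.058 + 0.09874 + 0.95314 = 35.28 ft²·°F·h/BTU
Q = 2366 × 38.7 / 35.28 = 2595.4 BTU/h
E = 2595.4 × 3411 = 8852800 BTU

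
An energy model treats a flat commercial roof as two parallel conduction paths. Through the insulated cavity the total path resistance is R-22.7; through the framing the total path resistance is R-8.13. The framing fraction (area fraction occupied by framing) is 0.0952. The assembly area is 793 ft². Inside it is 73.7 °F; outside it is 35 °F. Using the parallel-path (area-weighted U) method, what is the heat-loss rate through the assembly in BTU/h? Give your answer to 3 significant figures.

1580 BTU/h

U_eff = 0.9048/22.7 + 0.0952/8.13 = 0.03986 + 0.01171 = 0.05157
R_eff = 1/U_eff = 19.39 ft²·°F·h/BTU
Q = 793 × (73.7 − 35) / 19.39 = 1583 BTU/h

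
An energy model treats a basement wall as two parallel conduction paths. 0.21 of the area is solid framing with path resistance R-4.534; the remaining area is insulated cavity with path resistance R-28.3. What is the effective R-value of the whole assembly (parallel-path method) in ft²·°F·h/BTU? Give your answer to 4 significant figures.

U_eff = 0.79/28.3 + 0.21/4.534 = 0.027915 + 0.046317 = 0.074232
R_eff = 1/U_eff = 13.471 ft²·°F·h/BTU

13.47 ft²·°F·h/BTU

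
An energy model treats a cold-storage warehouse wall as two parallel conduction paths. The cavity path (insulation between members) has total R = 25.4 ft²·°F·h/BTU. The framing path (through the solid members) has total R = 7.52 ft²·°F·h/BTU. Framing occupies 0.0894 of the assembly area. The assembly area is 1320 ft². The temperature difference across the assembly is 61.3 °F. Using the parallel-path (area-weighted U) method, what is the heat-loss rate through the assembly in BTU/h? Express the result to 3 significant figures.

3860 BTU/h

U_eff = 0.9106/25.4 + 0.0894/7.52 = 0.03585 + 0.01189 = 0.04774
R_eff = 1/U_eff = 20.95 ft²·°F·h/BTU
Q = 1320 × 61.3 / 20.95 = 3863 BTU/h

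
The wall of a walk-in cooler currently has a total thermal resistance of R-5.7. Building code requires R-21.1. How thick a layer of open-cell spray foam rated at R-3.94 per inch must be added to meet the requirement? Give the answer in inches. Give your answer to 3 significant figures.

ΔR = 21.1 − 5.7 = 15.4 ft²·°F·h/BTU
L = ΔR / (R/in) = 15.4/3.94 = 3.909 in

3.91 in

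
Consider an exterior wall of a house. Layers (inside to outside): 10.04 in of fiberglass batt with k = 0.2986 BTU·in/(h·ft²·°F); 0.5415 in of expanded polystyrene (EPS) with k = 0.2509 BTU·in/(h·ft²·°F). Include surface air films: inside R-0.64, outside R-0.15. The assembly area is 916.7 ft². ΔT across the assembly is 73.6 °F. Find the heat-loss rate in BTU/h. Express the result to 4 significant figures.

10.04/0.2986 = 33.624
0.5415/0.2509 = 2.1582
R_total = 0.64 + 33.624 + 2.1582 + 0.15 = 36.572 ft²·°F·h/BTU
Q = A·ΔT/R = 916.7 × 73.6 / 36.572 = 1844.8 BTU/h

1845 BTU/h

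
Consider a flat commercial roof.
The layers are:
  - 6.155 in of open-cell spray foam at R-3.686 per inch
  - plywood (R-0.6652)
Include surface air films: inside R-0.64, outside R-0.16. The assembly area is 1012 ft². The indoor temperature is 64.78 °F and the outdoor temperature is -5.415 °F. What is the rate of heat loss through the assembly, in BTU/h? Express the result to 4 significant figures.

6.155 × 3.686 = 22.687
R_total = 0.64 + 22.687 + 0.6652 + 0.16 = 24.153 ft²·°F·h/BTU
Q = A·ΔT/R = 1012 × (64.78 − (-5.415)) / 24.153 = 2941.2 BTU/h

2941 BTU/h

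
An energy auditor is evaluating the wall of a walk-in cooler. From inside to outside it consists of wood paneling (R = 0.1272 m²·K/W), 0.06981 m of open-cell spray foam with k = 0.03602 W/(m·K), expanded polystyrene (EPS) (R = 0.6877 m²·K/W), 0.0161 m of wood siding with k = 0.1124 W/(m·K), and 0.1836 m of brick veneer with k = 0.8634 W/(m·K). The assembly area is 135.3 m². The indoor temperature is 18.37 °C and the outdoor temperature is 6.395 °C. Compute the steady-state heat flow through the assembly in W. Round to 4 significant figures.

0.06981/0.03602 = 1.9381
0.0161/0.1124 = 0.14324
0.1836/0.8634 = 0.21265
R_total = 0.1272 + 1.9381 + 0.6877 + 0.14324 + 0.21265 = 3.1089 m²·K/W
Q = A·ΔT/R = 135.3 × (18.37 − 6.395) / 3.1089 = 521.16 W

521.2 W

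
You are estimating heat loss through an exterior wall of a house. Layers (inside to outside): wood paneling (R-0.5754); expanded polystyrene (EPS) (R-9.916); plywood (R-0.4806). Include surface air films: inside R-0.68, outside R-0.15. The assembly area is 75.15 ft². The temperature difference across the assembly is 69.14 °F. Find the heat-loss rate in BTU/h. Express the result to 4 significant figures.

440.3 BTU/h

R_total = 0.68 + 0.5754 + 9.916 + 0.4806 + 0.15 = 11.802 ft²·°F·h/BTU
Q = A·ΔT/R = 75.15 × 69.14 / 11.802 = 440.25 BTU/h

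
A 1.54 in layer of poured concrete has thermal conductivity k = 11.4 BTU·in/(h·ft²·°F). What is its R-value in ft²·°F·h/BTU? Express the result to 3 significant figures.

0.135 ft²·°F·h/BTU

R = L/k = 1.54/11.4 = 0.1351 ft²·°F·h/BTU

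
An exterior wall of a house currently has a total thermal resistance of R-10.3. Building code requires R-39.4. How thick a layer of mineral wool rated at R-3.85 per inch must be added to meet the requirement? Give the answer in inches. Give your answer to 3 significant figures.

7.56 in

ΔR = 39.4 − 10.3 = 29.1 ft²·°F·h/BTU
L = ΔR / (R/in) = 29.1/3.85 = 7.558 in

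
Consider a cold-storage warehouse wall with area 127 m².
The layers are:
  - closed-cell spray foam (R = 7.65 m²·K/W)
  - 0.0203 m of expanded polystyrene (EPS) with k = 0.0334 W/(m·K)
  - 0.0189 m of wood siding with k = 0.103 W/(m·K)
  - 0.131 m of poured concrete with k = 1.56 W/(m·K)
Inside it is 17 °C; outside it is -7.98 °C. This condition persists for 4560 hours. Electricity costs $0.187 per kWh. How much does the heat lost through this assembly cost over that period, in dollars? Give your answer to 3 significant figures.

0.0203/0.0334 = 0.6078
0.0189/0.103 = 0.1835
0.131/1.56 = 0.08397
R_total = 7.65 + 0.6078 + 0.1835 + 0.08397 = 8.525 m²·K/W
Q = 127 × (17 − (-7.98)) / 8.525 = 372.1 W
E = 372.1 W × 4560 h / 1000 = 1697 kWh
Cost = 1697 × 0.187 = $317.3

317 dollars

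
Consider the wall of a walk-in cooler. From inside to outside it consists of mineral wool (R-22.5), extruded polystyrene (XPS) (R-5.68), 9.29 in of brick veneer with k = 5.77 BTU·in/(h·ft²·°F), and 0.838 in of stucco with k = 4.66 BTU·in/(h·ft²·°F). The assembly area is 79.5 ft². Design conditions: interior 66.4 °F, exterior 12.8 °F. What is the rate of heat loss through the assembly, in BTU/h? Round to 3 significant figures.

142 BTU/h

9.29/5.77 = 1.61
0.838/4.66 = 0.1798
R_total = 22.5 + 5.68 + 1.61 + 0.1798 = 29.97 ft²·°F·h/BTU
Q = A·ΔT/R = 79.5 × (66.4 − 12.8) / 29.97 = 142.2 BTU/h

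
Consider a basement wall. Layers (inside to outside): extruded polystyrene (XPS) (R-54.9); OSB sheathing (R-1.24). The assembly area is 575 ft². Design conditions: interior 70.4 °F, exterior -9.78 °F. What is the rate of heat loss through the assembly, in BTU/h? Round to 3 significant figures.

821 BTU/h

R_total = 54.9 + 1.24 = 56.14 ft²·°F·h/BTU
Q = A·ΔT/R = 575 × (70.4 − (-9.78)) / 56.14 = 821.2 BTU/h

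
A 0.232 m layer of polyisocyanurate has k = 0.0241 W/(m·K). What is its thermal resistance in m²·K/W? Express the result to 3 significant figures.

R = L/k = 0.232/0.0241 = 9.627 m²·K/W

9.63 m²·K/W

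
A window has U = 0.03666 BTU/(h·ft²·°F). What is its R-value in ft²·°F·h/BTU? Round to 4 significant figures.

R = 1/U = 1/0.03666 = 27.278

27.28 ft²·°F·h/BTU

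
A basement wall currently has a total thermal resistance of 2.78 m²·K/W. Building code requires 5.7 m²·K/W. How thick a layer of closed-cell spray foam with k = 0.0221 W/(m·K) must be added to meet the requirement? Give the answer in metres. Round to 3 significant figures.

ΔR = 5.7 − 2.78 = 2.92 m²·K/W
L = ΔR × k = 2.92 × 0.0221 = 0.06453 m

0.0645 m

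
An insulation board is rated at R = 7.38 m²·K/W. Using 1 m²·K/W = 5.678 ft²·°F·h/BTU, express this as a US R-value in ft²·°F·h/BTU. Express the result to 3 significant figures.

R_US = 7.38 × 5.678 = 41.9

41.9 ft²·°F·h/BTU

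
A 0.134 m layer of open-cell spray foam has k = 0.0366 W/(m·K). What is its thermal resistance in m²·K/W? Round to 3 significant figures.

R = L/k = 0.134/0.0366 = 3.661 m²·K/W

3.66 m²·K/W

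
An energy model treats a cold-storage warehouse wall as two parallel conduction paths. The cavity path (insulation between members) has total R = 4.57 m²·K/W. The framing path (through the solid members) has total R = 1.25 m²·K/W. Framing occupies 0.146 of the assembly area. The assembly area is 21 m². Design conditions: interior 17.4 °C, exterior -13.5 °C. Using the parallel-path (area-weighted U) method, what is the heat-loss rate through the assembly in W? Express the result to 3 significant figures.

197 W

U_eff = 0.854/4.57 + 0.146/1.25 = 0.1869 + 0.1168 = 0.3037
R_eff = 1/U_eff = 3.293 m²·K/W
Q = 21 × (17.4 − (-13.5)) / 3.293 = 197.1 W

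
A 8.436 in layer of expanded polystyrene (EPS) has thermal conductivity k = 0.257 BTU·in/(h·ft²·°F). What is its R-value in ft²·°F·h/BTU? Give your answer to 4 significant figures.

32.82 ft²·°F·h/BTU

R = L/k = 8.436/0.257 = 32.825 ft²·°F·h/BTU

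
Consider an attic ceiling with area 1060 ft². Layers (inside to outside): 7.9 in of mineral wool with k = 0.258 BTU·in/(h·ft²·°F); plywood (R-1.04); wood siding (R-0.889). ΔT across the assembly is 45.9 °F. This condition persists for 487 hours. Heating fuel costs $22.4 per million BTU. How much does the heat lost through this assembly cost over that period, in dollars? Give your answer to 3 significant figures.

16.3 dollars

7.9/0.258 = 30.62
R_total = 30.62 + 1.04 + 0.889 = 32.55 ft²·°F·h/BTU
Q = 1060 × 45.9 / 32.55 = 1495 BTU/h
E = 1495 × 487 = 728000 BTU
Cost = 728000/10⁶ × 22.4 = $16.31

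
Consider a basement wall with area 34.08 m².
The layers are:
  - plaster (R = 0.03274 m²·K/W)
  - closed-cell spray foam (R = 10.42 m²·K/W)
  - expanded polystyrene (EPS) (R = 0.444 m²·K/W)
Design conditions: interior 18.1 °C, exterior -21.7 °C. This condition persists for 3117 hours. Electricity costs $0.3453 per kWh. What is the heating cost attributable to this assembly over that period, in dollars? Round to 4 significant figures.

134.0 dollars

R_total = 0.03274 + 10.42 + 0.444 = 10.897 m²·K/W
Q = 34.08 × (18.1 − (-21.7)) / 10.897 = 124.48 W
E = 124.48 W × 3117 h / 1000 = 387.99 kWh
Cost = 387.99 × 0.3453 = $133.97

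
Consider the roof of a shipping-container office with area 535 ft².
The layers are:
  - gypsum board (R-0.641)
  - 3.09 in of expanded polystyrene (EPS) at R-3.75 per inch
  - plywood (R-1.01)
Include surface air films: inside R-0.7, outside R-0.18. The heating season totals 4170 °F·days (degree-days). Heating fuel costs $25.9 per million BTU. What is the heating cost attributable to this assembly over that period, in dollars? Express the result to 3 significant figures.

3.09 × 3.75 = 11.59
R_total = 0.7 + 0.641 + 11.59 + 1.01 + 0.18 = 14.12 ft²·°F·h/BTU
E = A × HDD × 24 / R = 535 × 4170 × 24 / 14.12 = 3792000 BTU
Cost = 3792000/10⁶ × 25.9 = $98.22

98.2 dollars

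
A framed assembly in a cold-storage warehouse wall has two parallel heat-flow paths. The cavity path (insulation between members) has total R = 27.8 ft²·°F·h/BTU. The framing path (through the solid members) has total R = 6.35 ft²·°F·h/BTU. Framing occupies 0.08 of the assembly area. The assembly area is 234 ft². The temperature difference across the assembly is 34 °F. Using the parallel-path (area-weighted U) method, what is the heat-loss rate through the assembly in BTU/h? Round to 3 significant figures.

364 BTU/h

U_eff = 0.92/27.8 + 0.08/6.35 = 0.03309 + 0.0126 = 0.04569
R_eff = 1/U_eff = 21.89 ft²·°F·h/BTU
Q = 234 × 34 / 21.89 = 363.5 BTU/h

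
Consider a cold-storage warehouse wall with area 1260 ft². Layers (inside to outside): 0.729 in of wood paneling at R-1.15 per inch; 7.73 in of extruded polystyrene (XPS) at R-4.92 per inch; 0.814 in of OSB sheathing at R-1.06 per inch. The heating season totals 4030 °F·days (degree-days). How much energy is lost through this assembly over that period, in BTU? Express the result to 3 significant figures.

3070000 BTU

0.729 × 1.15 = 0.8383
7.73 × 4.92 = 38.03
0.814 × 1.06 = 0.8628
R_total = 0.8383 + 38.03 + 0.8628 = 39.73 ft²·°F·h/BTU
E = A × HDD × 24 / R = 1260 × 4030 × 24 / 39.73 = 3067000 BTU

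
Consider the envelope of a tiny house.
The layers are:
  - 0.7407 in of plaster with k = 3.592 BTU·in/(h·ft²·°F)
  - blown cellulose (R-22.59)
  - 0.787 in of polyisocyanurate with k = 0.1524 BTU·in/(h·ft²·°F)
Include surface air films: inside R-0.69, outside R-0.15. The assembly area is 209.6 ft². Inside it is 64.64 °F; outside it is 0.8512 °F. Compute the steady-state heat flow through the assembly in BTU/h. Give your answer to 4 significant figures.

464.2 BTU/h

0.7407/3.592 = 0.20621
0.787/0.1524 = 5.164
R_total = 0.69 + 0.20621 + 22.59 + 5.164 + 0.15 = 28.8 ft²·°F·h/BTU
Q = A·ΔT/R = 209.6 × (64.64 − 0.8512) / 28.8 = 464.24 BTU/h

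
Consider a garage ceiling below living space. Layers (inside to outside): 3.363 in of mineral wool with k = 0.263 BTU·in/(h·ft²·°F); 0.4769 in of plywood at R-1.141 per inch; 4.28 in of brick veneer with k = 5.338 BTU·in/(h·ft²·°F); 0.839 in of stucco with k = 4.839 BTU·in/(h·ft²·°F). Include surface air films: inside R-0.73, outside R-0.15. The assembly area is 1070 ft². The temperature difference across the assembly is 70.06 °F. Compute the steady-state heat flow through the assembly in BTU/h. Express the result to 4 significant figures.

4936 BTU/h

3.363/0.263 = 12.787
0.4769 × 1.141 = 0.54414
4.28/5.338 = 0.8018
0.839/4.839 = 0.17338
R_total = 0.73 + 12.787 + 0.54414 + 0.8018 + 0.17338 + 0.15 = 15.186 ft²·°F·h/BTU
Q = A·ΔT/R = 1070 × 70.06 / 15.186 = 4936.3 BTU/h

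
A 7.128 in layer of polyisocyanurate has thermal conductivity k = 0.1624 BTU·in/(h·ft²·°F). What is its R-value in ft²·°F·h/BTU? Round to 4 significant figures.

43.89 ft²·°F·h/BTU

R = L/k = 7.128/0.1624 = 43.892 ft²·°F·h/BTU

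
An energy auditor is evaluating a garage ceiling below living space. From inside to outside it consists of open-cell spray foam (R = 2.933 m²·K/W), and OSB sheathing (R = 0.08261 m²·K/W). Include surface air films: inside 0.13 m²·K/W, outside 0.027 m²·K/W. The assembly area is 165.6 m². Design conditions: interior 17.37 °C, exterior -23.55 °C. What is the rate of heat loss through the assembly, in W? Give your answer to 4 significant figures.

2136 W

R_total = 0.13 + 2.933 + 0.08261 + 0.027 = 3.1726 m²·K/W
Q = A·ΔT/R = 165.6 × (17.37 − (-23.55)) / 3.1726 = 2135.9 W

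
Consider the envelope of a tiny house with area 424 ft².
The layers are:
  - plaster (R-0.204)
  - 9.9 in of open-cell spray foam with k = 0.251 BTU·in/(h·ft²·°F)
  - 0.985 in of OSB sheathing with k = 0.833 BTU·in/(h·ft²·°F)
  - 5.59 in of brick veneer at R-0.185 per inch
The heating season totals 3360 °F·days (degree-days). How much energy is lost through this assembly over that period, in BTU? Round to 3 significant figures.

9.9/0.251 = 39.44
0.985/0.833 = 1.182
5.59 × 0.185 = 1.034
R_total = 0.204 + 39.44 + 1.182 + 1.034 = 41.86 ft²·°F·h/BTU
E = A × HDD × 24 / R = 424 × 3360 × 24 / 41.86 = 816700 BTU

817000 BTU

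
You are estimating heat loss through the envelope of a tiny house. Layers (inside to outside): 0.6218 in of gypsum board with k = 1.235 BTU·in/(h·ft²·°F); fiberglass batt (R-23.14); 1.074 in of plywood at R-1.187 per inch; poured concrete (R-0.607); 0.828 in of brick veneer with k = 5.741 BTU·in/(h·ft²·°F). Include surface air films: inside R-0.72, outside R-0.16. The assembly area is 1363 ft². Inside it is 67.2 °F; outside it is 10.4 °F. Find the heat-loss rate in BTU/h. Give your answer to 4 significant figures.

2916 BTU/h

0.6218/1.235 = 0.50348
1.074 × 1.187 = 1.2748
0.828/5.741 = 0.14423
R_total = 0.72 + 0.50348 + 23.14 + 1.2748 + 0.607 + 0.14423 + 0.16 = 26.55 ft²·°F·h/BTU
Q = A·ΔT/R = 1363 × (67.2 − 10.4) / 26.55 = 2916 BTU/h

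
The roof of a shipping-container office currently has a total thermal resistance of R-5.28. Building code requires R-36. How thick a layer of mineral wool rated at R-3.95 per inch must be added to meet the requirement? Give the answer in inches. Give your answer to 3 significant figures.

7.78 in

ΔR = 36 − 5.28 = 30.72 ft²·°F·h/BTU
L = ΔR / (R/in) = 30.72/3.95 = 7.777 in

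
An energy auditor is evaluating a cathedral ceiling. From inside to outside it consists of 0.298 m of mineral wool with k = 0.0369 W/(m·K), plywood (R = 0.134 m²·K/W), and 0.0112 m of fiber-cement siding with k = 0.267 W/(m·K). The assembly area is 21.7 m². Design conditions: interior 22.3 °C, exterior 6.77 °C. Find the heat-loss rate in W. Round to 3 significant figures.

0.298/0.0369 = 8.076
0.0112/0.267 = 0.04195
R_total = 8.076 + 0.134 + 0.04195 = 8.252 m²·K/W
Q = A·ΔT/R = 21.7 × (22.3 − 6.77) / 8.252 = 40.84 W

40.8 W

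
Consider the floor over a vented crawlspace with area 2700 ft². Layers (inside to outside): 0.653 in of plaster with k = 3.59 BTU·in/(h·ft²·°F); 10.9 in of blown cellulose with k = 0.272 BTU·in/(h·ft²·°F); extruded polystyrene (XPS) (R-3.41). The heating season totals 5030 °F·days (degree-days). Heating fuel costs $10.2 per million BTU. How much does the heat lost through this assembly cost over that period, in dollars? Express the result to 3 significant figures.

76.1 dollars

0.653/3.59 = 0.1819
10.9/0.272 = 40.07
R_total = 0.1819 + 40.07 + 3.41 = 43.67 ft²·°F·h/BTU
E = A × HDD × 24 / R = 2700 × 5030 × 24 / 43.67 = 7465000 BTU
Cost = 7465000/10⁶ × 10.2 = $76.14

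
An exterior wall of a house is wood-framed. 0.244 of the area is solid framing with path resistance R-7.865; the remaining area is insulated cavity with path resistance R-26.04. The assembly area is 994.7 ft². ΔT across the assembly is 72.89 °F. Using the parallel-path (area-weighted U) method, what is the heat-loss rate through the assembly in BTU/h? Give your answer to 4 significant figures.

U_eff = 0.756/26.04 + 0.244/7.865 = 0.029032 + 0.031024 = 0.060056
R_eff = 1/U_eff = 16.651 ft²·°F·h/BTU
Q = 994.7 × 72.89 / 16.651 = 4354.3 BTU/h

4354 BTU/h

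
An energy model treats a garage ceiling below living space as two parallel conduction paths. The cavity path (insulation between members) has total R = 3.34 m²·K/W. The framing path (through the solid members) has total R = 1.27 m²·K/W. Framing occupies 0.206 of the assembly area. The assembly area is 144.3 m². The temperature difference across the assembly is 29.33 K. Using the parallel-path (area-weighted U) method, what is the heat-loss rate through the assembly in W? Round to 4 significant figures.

U_eff = 0.794/3.34 + 0.206/1.27 = 0.23772 + 0.1622 = 0.39993
R_eff = 1/U_eff = 2.5004 m²·K/W
Q = 144.3 × 29.33 / 2.5004 = 1692.6 W

1693 W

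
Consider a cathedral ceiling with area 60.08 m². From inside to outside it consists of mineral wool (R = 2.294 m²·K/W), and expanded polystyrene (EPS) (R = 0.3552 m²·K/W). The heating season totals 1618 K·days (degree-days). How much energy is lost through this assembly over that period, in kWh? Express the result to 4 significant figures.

880.7 kWh

R_total = 2.294 + 0.3552 = 2.6492 m²·K/W
E = A × HDD × 24 / R / 1000 = 60.08 × 1618 × 24 / 2.6492 / 1000 = 880.65 kWh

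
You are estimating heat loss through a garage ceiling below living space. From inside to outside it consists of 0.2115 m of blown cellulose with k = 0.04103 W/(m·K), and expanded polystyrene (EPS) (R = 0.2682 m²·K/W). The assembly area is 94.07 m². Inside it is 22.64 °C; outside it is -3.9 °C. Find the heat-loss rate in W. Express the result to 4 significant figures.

460.4 W

0.2115/0.04103 = 5.1548
R_total = 5.1548 + 0.2682 = 5.423 m²·K/W
Q = A·ΔT/R = 94.07 × (22.64 − (-3.9)) / 5.423 = 460.38 W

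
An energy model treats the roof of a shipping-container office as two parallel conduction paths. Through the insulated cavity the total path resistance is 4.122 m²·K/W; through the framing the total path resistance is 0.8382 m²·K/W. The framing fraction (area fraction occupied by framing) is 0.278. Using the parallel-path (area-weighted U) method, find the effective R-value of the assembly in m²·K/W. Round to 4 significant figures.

U_eff = 0.722/4.122 + 0.278/0.8382 = 0.17516 + 0.33166 = 0.50682
R_eff = 1/U_eff = 1.9731 m²·K/W

1.973 m²·K/W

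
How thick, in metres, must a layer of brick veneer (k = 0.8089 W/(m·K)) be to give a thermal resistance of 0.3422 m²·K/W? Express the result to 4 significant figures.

0.2768 m

L = R·k = 0.3422 × 0.8089 = 0.27681 m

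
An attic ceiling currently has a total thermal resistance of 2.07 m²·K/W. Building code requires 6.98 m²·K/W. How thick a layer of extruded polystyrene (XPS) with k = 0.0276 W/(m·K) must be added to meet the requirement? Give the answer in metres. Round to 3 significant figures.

0.136 m

ΔR = 6.98 − 2.07 = 4.91 m²·K/W
L = ΔR × k = 4.91 × 0.0276 = 0.1355 m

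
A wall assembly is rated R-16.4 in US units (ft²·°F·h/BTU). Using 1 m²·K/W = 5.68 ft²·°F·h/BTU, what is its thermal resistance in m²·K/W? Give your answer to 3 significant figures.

2.89 m²·K/W

R_SI = 16.4/5.68 = 2.887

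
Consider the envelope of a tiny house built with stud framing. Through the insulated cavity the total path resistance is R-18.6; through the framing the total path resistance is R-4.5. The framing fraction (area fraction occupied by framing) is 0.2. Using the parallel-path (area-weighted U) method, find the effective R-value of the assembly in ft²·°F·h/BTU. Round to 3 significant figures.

11.4 ft²·°F·h/BTU

U_eff = 0.8/18.6 + 0.2/4.5 = 0.04301 + 0.04444 = 0.08746
R_eff = 1/U_eff = 11.43 ft²·°F·h/BTU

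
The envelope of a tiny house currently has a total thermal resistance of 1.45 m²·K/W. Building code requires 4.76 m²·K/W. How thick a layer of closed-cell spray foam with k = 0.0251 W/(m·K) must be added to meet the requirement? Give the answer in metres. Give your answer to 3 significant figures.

ΔR = 4.76 − 1.45 = 3.31 m²·K/W
L = ΔR × k = 3.31 × 0.0251 = 0.08308 m

0.0831 m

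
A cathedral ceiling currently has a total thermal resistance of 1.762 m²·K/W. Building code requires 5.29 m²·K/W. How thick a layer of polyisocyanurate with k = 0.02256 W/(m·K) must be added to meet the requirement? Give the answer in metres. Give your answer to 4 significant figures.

0.07959 m

ΔR = 5.29 − 1.762 = 3.528 m²·K/W
L = ΔR × k = 3.528 × 0.02256 = 0.079592 m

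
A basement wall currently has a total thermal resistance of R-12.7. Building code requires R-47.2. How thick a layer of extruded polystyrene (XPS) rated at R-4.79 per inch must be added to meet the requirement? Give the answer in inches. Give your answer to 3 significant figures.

ΔR = 47.2 − 12.7 = 34.5 ft²·°F·h/BTU
L = ΔR / (R/in) = 34.5/4.79 = 7.203 in

7.20 in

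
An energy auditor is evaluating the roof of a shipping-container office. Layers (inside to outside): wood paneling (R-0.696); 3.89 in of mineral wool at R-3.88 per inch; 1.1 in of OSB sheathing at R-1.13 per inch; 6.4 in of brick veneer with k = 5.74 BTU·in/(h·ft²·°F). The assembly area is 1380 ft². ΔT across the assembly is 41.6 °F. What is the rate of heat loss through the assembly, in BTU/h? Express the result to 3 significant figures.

3.89 × 3.88 = 15.09
1.1 × 1.13 = 1.243
6.4/5.74 = 1.115
R_total = 0.696 + 15.09 + 1.243 + 1.115 = 18.15 ft²·°F·h/BTU
Q = A·ΔT/R = 1380 × 41.6 / 18.15 = 3163 BTU/h

3160 BTU/h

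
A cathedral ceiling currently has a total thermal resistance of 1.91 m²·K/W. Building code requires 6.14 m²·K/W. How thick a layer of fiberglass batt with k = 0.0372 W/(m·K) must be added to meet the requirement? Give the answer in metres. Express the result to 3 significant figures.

0.157 m

ΔR = 6.14 − 1.91 = 4.23 m²·K/W
L = ΔR × k = 4.23 × 0.0372 = 0.1574 m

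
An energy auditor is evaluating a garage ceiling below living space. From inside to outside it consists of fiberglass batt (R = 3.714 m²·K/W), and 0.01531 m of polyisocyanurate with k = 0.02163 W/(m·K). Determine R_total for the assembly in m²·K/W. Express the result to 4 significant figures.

4.422 m²·K/W

0.01531/0.02163 = 0.70781
R_total = 3.714 + 0.70781 = 4.4218 m²·K/W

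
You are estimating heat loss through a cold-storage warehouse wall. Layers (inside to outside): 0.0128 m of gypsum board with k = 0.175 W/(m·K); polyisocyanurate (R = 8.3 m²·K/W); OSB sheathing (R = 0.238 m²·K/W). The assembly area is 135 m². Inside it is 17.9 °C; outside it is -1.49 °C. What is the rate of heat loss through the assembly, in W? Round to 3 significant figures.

0.0128/0.175 = 0.07314
R_total = 0.07314 + 8.3 + 0.238 = 8.611 m²·K/W
Q = A·ΔT/R = 135 × (17.9 − (-1.49)) / 8.611 = 304 W

304 W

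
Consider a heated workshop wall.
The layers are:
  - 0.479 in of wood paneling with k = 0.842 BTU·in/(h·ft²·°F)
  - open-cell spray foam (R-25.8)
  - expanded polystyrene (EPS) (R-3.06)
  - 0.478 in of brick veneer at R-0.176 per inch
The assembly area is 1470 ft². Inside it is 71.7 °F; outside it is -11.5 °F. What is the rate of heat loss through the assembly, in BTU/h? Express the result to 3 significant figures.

4140 BTU/h

0.479/0.842 = 0.5689
0.478 × 0.176 = 0.08413
R_total = 0.5689 + 25.8 + 3.06 + 0.08413 = 29.51 ft²·°F·h/BTU
Q = A·ΔT/R = 1470 × (71.7 − (-11.5)) / 29.51 = 4144 BTU/h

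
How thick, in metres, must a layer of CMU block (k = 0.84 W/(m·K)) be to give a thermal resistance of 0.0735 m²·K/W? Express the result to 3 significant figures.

0.0617 m

L = R·k = 0.0735 × 0.84 = 0.06174 m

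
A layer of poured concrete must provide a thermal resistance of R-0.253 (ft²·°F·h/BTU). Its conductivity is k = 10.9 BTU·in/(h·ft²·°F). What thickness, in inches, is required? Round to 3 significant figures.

2.76 in

L = R × k = 0.253 × 10.9 = 2.758 in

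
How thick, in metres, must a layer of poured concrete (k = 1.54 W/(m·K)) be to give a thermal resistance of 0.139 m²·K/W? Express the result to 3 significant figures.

L = R·k = 0.139 × 1.54 = 0.2141 m

0.214 m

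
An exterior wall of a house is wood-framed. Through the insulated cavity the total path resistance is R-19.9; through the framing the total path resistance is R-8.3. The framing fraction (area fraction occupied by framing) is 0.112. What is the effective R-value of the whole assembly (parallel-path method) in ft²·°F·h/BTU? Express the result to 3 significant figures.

U_eff = 0.888/19.9 + 0.112/8.3 = 0.04462 + 0.01349 = 0.05812
R_eff = 1/U_eff = 17.21 ft²·°F·h/BTU

17.2 ft²·°F·h/BTU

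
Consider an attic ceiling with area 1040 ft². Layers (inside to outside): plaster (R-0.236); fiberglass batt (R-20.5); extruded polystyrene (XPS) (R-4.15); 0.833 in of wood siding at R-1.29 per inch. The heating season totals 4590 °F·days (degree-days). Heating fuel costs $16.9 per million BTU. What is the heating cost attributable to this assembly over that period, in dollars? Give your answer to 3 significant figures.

74.6 dollars

0.833 × 1.29 = 1.075
R_total = 0.236 + 20.5 + 4.15 + 1.075 = 25.96 ft²·°F·h/BTU
E = A × HDD × 24 / R = 1040 × 4590 × 24 / 25.96 = 4413000 BTU
Cost = 4413000/10⁶ × 16.9 = $74.58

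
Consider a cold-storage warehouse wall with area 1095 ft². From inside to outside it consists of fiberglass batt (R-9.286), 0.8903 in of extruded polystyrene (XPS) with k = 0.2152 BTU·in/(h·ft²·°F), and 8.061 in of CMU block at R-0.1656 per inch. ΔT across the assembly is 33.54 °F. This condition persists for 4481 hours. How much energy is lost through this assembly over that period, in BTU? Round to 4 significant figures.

11150000 BTU

0.8903/0.2152 = 4.1371
8.061 × 0.1656 = 1.3349
R_total = 9.286 + 4.1371 + 1.3349 = 14.758 ft²·°F·h/BTU
Q = 1095 × 33.54 / 14.758 = 2488.6 BTU/h
E = 2488.6 × 4481 = 11151000 BTU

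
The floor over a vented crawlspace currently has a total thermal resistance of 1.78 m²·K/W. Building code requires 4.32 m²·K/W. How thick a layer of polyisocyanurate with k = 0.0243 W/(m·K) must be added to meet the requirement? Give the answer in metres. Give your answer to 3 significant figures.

ΔR = 4.32 − 1.78 = 2.54 m²·K/W
L = ΔR × k = 2.54 × 0.0243 = 0.06172 m

0.0617 m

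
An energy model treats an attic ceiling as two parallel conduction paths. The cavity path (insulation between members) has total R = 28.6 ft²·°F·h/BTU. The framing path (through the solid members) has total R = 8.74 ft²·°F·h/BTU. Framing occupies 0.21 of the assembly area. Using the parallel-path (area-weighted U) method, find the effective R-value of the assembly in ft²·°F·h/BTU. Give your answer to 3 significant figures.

U_eff = 0.79/28.6 + 0.21/8.74 = 0.02762 + 0.02403 = 0.05165
R_eff = 1/U_eff = 19.36 ft²·°F·h/BTU

19.4 ft²·°F·h/BTU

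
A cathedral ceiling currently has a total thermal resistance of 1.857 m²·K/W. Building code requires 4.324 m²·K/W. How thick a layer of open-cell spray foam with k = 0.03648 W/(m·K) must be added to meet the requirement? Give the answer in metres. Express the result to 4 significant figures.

0.09000 m

ΔR = 4.324 − 1.857 = 2.467 m²·K/W
L = ΔR × k = 2.467 × 0.03648 = 0.089996 m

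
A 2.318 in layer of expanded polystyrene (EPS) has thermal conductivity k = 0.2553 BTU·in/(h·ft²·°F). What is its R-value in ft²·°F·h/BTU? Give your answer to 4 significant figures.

R = L/k = 2.318/0.2553 = 9.0795 ft²·°F·h/BTU

9.080 ft²·°F·h/BTU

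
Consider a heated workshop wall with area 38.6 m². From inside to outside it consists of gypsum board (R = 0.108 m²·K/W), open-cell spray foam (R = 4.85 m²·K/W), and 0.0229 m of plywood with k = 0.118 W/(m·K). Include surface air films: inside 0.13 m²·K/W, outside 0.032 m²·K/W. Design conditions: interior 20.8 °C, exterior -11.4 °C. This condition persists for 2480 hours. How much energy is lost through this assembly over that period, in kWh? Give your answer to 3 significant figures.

0.0229/0.118 = 0.1941
R_total = 0.13 + 0.108 + 4.85 + 0.1941 + 0.032 = 5.314 m²·K/W
Q = 38.6 × (20.8 − (-11.4)) / 5.314 = 233.9 W
E = 233.9 W × 2480 h / 1000 = 580.1 kWh

580 kWh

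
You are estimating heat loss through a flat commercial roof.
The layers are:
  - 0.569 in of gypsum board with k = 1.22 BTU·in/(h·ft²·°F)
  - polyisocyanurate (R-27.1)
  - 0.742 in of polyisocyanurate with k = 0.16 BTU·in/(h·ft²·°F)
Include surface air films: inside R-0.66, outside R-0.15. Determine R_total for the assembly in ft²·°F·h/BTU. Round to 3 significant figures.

0.569/1.22 = 0.4664
0.742/0.16 = 4.638
R_total = 0.66 + 0.4664 + 27.1 + 4.638 + 0.15 = 33.01 ft²·°F·h/BTU

33.0 ft²·°F·h/BTU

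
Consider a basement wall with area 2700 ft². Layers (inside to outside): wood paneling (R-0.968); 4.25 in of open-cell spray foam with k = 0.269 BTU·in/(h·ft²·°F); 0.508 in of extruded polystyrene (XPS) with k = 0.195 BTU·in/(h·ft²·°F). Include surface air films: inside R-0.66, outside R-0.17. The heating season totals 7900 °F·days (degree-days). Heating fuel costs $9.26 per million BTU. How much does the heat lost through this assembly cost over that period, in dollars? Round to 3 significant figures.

4.25/0.269 = 15.8
0.508/0.195 = 2.605
R_total = 0.66 + 0.968 + 15.8 + 2.605 + 0.17 = 20.2 ft²·°F·h/BTU
E = A × HDD × 24 / R = 2700 × 7900 × 24 / 20.2 = 25340000 BTU
Cost = 25340000/10⁶ × 9.26 = $234.6

235 dollars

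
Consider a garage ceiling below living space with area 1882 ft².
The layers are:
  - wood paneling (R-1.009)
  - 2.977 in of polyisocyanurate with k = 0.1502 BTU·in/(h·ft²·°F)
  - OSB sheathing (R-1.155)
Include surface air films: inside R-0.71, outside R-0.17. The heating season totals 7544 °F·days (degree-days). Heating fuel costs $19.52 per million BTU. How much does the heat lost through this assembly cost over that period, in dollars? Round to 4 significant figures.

2.977/0.1502 = 19.82
R_total = 0.71 + 1.009 + 19.82 + 1.155 + 0.17 = 22.864 ft²·°F·h/BTU
E = A × HDD × 24 / R = 1882 × 7544 × 24 / 22.864 = 14903000 BTU
Cost = 14903000/10⁶ × 19.52 = $290.91

290.9 dollars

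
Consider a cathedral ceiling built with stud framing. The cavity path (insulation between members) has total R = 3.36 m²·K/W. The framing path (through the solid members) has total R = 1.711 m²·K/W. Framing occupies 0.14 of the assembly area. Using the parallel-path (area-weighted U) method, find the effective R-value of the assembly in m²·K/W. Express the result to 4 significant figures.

2.961 m²·K/W

U_eff = 0.86/3.36 + 0.14/1.711 = 0.25595 + 0.081823 = 0.33778
R_eff = 1/U_eff = 2.9605 m²·K/W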